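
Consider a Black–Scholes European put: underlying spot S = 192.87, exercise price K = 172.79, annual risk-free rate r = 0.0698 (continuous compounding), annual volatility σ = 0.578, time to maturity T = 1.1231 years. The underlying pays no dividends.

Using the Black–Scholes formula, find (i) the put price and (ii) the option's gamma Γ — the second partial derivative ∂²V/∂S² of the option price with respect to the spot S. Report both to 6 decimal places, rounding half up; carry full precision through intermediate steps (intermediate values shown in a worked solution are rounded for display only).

σ√T = 0.578·√1.1231 = 0.612544
d₁ = (ln(S/K) + (r+σ²/2)T) / (σ√T) = (ln(192.87/172.79) + (0.0698+0.578²/2)·1.1231) / 0.612544 = (0.109939 + 0.265997) / 0.612544 = 0.613730
d₂ = d₁ − σ√T = 0.613730 − 0.612544 = 0.001187
e^{−rT} = e^{−0.0698·1.1231} = 0.924602
N(−d₁) = 0.269697,  N(−d₂) = 0.499527
Put price V = K·e^{−rT}·N(−d₂) − S·N(−d₁) = 79.805316 − 52.016413 = 27.788902
φ(d₁) = (1/√(2π))·e^{−d₁²/2} = 0.330460
Γ = φ(d₁) / (S·σ·√T) = 0.002797

price = 27.788902
Γ = 0.002797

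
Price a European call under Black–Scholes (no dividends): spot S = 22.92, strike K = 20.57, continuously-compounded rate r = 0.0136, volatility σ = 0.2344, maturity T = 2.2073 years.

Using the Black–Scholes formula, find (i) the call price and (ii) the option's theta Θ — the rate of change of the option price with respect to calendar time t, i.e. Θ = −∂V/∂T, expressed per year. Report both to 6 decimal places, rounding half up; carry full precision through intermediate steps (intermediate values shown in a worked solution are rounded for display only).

σ√T = 0.2344·√2.2073 = 0.348248
d₁ = (ln(S/K) + (r+σ²/2)T) / (σ√T) = (ln(22.92/20.57) + (0.0136+0.2344²/2)·2.2073) / 0.348248 = (0.108176 + 0.090658) / 0.348248 = 0.570955
d₂ = d₁ − σ√T = 0.570955 − 0.348248 = 0.222707
e^{−rT} = e^{−0.0136·2.2073} = 0.970427
N(d₁) = 0.715985,  N(d₂) = 0.588118
Call price V = S·N(d₁) − K·e^{−rT}·N(d₂) = 16.410373 − 11.739828 = 4.670545
φ(d₁) = (1/√(2π))·e^{−d₁²/2} = 0.338940
Θ = −S·φ(d₁)·σ/(2√T) − r·K·e^{−rT}·N(d₂) = −0.612821 − 0.159662 = -0.772483

price = 4.670545
Θ = -0.772483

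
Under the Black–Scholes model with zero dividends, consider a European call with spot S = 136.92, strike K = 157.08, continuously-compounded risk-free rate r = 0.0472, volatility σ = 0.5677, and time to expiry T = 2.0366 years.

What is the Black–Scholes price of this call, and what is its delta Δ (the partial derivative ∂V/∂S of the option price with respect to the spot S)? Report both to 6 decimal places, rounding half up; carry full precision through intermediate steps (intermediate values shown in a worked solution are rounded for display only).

price = 41.151300
Δ = 0.638401

σ√T = 0.5677·√2.0366 = 0.810162
d₁ = (ln(S/K) + (r+σ²/2)T) / (σ√T) = (ln(136.92/157.08) + (0.0472+0.5677²/2)·2.0366) / 0.810162 = (-0.137358 + 0.424309) / 0.810162 = 0.354189
d₂ = d₁ − σ√T = 0.354189 − 0.810162 = -0.455973
e^{−rT} = e^{−0.0472·2.0366} = 0.908348
N(d₁) = 0.638401,  N(d₂) = 0.324205
Call price V = S·N(d₁) − K·e^{−rT}·N(d₂) = 87.409902 − 46.258602 = 41.151300
Δ = N(d₁) = 0.638401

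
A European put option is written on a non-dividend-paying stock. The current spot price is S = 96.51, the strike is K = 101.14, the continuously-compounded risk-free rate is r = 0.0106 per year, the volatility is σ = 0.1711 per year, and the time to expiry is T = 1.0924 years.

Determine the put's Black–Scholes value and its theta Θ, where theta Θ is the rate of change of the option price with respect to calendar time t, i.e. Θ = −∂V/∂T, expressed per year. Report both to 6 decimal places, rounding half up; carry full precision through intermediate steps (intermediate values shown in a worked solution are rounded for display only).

σ√T = 0.1711·√1.0924 = 0.178830
d₁ = (ln(S/K) + (r+σ²/2)T) / (σ√T) = (ln(96.51/101.14) + (0.0106+0.1711²/2)·1.0924) / 0.178830 = (-0.046859 + 0.027570) / 0.178830 = -0.107865
d₂ = d₁ − σ√T = -0.107865 − 0.178830 = -0.286695
e^{−rT} = e^{−0.0106·1.0924} = 0.988487
N(−d₁) = 0.542949,  N(−d₂) = 0.612827
Put price V = K·e^{−rT}·N(−d₂) − S·N(−d₁) = 61.267765 − 52.399967 = 8.867797
φ(d₁) = (1/√(2π))·e^{−d₁²/2} = 0.396628
Θ = −S·φ(d₁)·σ/(2√T) + r·K·e^{−rT}·N(−d₂) = −3.133178 + 0.649438 = -2.483740

price = 8.867797
Θ = -2.483740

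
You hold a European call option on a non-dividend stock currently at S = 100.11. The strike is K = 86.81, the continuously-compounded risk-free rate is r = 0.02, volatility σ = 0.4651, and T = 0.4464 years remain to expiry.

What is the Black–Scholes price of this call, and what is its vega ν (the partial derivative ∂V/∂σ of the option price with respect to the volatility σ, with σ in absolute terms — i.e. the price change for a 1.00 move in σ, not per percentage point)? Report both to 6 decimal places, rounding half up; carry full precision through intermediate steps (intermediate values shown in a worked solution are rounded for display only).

σ√T = 0.4651·√0.4464 = 0.310748
d₁ = (ln(S/K) + (r+σ²/2)T) / (σ√T) = (ln(100.11/86.81) + (0.02+0.4651²/2)·0.4464) / 0.310748 = (0.142548 + 0.057210) / 0.310748 = 0.642829
d₂ = d₁ − σ√T = 0.642829 − 0.310748 = 0.332081
e^{−rT} = e^{−0.02·0.4464} = 0.991112
N(d₁) = 0.739833,  N(d₂) = 0.630086
Call price V = S·N(d₁) − K·e^{−rT}·N(d₂) = 74.064636 − 54.211599 = 19.853037
φ(d₁) = (1/√(2π))·e^{−d₁²/2} = 0.324473
ν = S·φ(d₁)·√T = 21.702911

price = 19.853037
ν = 21.702911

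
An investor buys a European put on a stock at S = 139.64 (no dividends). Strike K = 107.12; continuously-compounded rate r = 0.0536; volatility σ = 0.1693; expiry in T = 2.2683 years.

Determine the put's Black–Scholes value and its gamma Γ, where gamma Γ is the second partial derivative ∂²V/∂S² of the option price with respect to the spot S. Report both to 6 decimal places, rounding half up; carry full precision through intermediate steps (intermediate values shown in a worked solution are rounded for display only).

price = 0.823175
Γ = 0.002900

σ√T = 0.1693·√2.2683 = 0.254981
d₁ = (ln(S/K) + (r+σ²/2)T) / (σ√T) = (ln(139.64/107.12) + (0.0536+0.1693²/2)·2.2683) / 0.254981 = (0.265118 + 0.154088) / 0.254981 = 1.644072
d₂ = d₁ − σ√T = 1.644072 − 0.254981 = 1.389091
e^{−rT} = e^{−0.0536·2.2683} = 0.885519
N(−d₁) = 0.050081,  N(−d₂) = 0.082403
Put price V = K·e^{−rT}·N(−d₂) − S·N(−d₁) = 7.816445 − 6.993270 = 0.823175
φ(d₁) = (1/√(2π))·e^{−d₁²/2} = 0.103268
Γ = φ(d₁) / (S·σ·√T) = 0.002900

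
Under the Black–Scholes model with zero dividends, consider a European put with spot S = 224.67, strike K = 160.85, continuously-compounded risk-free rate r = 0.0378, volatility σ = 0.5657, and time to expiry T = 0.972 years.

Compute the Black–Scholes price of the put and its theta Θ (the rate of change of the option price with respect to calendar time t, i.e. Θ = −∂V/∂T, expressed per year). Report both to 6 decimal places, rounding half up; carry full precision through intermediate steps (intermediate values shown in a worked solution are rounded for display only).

σ√T = 0.5657·√0.972 = 0.557724
d₁ = (ln(S/K) + (r+σ²/2)T) / (σ√T) = (ln(224.67/160.85) + (0.0378+0.5657²/2)·0.972) / 0.557724 = (0.334160 + 0.192270) / 0.557724 = 0.943890
d₂ = d₁ − σ√T = 0.943890 − 0.557724 = 0.386166
e^{−rT} = e^{−0.0378·0.972} = 0.963925
N(−d₁) = 0.172613,  N(−d₂) = 0.349687
Put price V = K·e^{−rT}·N(−d₂) − S·N(−d₁) = 54.218032 − 38.780953 = 15.437078
φ(d₁) = (1/√(2π))·e^{−d₁²/2} = 0.255533
Θ = −S·φ(d₁)·σ/(2√T) + r·K·e^{−rT}·N(−d₂) = −16.470835 + 2.049442 = -14.421393

price = 15.437078
Θ = -14.421393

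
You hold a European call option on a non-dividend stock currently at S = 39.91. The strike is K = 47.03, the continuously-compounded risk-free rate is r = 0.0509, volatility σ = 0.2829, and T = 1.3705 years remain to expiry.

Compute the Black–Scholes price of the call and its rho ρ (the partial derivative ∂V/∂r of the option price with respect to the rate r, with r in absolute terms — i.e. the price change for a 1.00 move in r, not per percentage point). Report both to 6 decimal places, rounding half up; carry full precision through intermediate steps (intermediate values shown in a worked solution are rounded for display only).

price = 3.753427
ρ = 19.604083

σ√T = 0.2829·√1.3705 = 0.331186
d₁ = (ln(S/K) + (r+σ²/2)T) / (σ√T) = (ln(39.91/47.03) + (0.0509+0.2829²/2)·1.3705) / 0.331186 = (-0.164159 + 0.124601) / 0.331186 = -0.119444
d₂ = d₁ − σ√T = -0.119444 − 0.331186 = -0.450630
e^{−rT} = e^{−0.0509·1.3705} = 0.932619
N(d₁) = 0.452462,  N(d₂) = 0.326128
Call price V = S·N(d₁) − K·e^{−rT}·N(d₂) = 18.057756 − 14.304329 = 3.753427
ρ = K·T·e^{−rT}·N(d₂) = 19.604083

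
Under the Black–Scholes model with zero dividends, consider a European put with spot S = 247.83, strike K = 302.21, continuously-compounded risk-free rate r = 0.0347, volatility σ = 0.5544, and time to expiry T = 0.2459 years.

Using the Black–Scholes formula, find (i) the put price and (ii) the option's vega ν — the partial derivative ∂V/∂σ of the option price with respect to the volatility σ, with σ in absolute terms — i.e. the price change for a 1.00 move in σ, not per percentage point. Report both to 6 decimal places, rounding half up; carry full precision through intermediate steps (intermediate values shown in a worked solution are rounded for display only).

σ√T = 0.5544·√0.2459 = 0.274918
d₁ = (ln(S/K) + (r+σ²/2)T) / (σ√T) = (ln(247.83/302.21) + (0.0347+0.5544²/2)·0.2459) / 0.274918 = (-0.198379 + 0.046323) / 0.274918 = -0.553099
d₂ = d₁ − σ√T = -0.553099 − 0.274918 = -0.828016
e^{−rT} = e^{−0.0347·0.2459} = 0.991504
N(−d₁) = 0.709902,  N(−d₂) = 0.796169
Put price V = K·e^{−rT}·N(−d₂) − S·N(−d₁) = 238.566013 − 175.935035 = 62.630978
φ(d₁) = (1/√(2π))·e^{−d₁²/2} = 0.342358
ν = S·φ(d₁)·√T = 42.074011

price = 62.630978
ν = 42.074011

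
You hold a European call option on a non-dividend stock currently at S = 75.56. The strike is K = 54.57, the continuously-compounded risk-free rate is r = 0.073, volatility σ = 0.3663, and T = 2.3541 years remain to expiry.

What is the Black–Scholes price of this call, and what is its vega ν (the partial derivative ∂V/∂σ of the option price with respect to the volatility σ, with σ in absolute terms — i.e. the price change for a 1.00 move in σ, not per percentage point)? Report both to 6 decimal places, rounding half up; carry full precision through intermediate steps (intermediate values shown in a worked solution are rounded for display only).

σ√T = 0.3663·√2.3541 = 0.562017
d₁ = (ln(S/K) + (r+σ²/2)T) / (σ√T) = (ln(75.56/54.57) + (0.073+0.3663²/2)·2.3541) / 0.562017 = (0.325443 + 0.329781) / 0.562017 = 1.165843
d₂ = d₁ − σ√T = 1.165843 − 0.562017 = 0.603826
e^{−rT} = e^{−0.073·2.3541} = 0.842106
N(d₁) = 0.878161,  N(d₂) = 0.727020
Call price V = S·N(d₁) − K·e^{−rT}·N(d₂) = 66.353850 − 33.409299 = 32.944551
φ(d₁) = (1/√(2π))·e^{−d₁²/2} = 0.202193
ν = S·φ(d₁)·√T = 23.440671

price = 32.944551
ν = 23.440671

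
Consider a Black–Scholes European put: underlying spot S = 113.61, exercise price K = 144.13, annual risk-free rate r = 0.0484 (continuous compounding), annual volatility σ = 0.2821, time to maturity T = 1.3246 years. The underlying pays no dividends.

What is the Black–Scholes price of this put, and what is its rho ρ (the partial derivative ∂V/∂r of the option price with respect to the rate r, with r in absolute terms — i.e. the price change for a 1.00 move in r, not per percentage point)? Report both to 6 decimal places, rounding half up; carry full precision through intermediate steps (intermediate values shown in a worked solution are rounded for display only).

σ√T = 0.2821·√1.3246 = 0.324672
d₁ = (ln(S/K) + (r+σ²/2)T) / (σ√T) = (ln(113.61/144.13) + (0.0484+0.2821²/2)·1.3246) / 0.324672 = (-0.237944 + 0.116817) / 0.324672 = -0.373076
d₂ = d₁ − σ√T = -0.373076 − 0.324672 = -0.697748
e^{−rT} = e^{−0.0484·1.3246} = 0.937901
N(−d₁) = 0.645454,  N(−d₂) = 0.757333
Put price V = K·e^{−rT}·N(−d₂) − S·N(−d₁) = 102.376001 − 73.330021 = 29.045980
ρ = −K·T·e^{−rT}·N(−d₂) = -135.607251

price = 29.045980
ρ = -135.607251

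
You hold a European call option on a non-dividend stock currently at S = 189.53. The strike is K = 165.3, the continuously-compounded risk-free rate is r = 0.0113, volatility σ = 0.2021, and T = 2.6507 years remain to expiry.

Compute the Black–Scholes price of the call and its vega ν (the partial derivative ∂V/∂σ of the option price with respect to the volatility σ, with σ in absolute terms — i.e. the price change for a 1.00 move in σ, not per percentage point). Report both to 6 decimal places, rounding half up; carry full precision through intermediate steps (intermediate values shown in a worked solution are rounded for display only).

price = 40.259861
ν = 98.270467

σ√T = 0.2021·√2.6507 = 0.329038
d₁ = (ln(S/K) + (r+σ²/2)T) / (σ√T) = (ln(189.53/165.3) + (0.0113+0.2021²/2)·2.6507) / 0.329038 = (0.136785 + 0.084086) / 0.329038 = 0.671263
d₂ = d₁ − σ√T = 0.671263 − 0.329038 = 0.342225
e^{−rT} = e^{−0.0113·2.6507} = 0.970491
N(d₁) = 0.748974,  N(d₂) = 0.633909
Call price V = S·N(d₁) − K·e^{−rT}·N(d₂) = 141.952957 − 101.693096 = 40.259861
φ(d₁) = (1/√(2π))·e^{−d₁²/2} = 0.318467
ν = S·φ(d₁)·√T = 98.270467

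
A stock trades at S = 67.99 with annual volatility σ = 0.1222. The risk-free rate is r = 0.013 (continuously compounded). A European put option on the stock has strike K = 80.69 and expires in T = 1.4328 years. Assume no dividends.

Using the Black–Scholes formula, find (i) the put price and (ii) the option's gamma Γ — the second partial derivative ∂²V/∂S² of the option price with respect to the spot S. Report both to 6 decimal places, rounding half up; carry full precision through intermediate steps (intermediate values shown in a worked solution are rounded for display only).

price = 12.032251
Γ = 0.025053

σ√T = 0.1222·√1.4328 = 0.146273
d₁ = (ln(S/K) + (r+σ²/2)T) / (σ√T) = (ln(67.99/80.69) + (0.013+0.1222²/2)·1.4328) / 0.146273 = (-0.171254 + 0.029324) / 0.146273 = -0.970307
d₂ = d₁ − σ√T = -0.970307 − 0.146273 = -1.116580
e^{−rT} = e^{−0.013·1.4328} = 0.981546
N(−d₁) = 0.834053,  N(−d₂) = 0.867913
Put price V = K·e^{−rT}·N(−d₂) − S·N(−d₁) = 68.739541 − 56.707289 = 12.032251
φ(d₁) = (1/√(2π))·e^{−d₁²/2} = 0.249153
Γ = φ(d₁) / (S·σ·√T) = 0.025053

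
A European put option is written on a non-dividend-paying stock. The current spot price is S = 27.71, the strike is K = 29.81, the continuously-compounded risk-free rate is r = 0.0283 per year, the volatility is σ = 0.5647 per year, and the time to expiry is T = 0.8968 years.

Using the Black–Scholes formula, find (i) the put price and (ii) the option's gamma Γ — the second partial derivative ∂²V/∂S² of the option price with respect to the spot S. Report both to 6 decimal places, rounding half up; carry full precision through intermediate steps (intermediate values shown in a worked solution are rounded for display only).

price = 6.684300
Γ = 0.026498

σ√T = 0.5647·√0.8968 = 0.534768
d₁ = (ln(S/K) + (r+σ²/2)T) / (σ√T) = (ln(27.71/29.81) + (0.0283+0.5647²/2)·0.8968) / 0.534768 = (-0.073051 + 0.168368) / 0.534768 = 0.178241
d₂ = d₁ − σ√T = 0.178241 − 0.534768 = -0.356528
e^{−rT} = e^{−0.0283·0.8968} = 0.974940
N(−d₁) = 0.429267,  N(−d₂) = 0.639277
Put price V = K·e^{−rT}·N(−d₂) − S·N(−d₁) = 18.579289 − 11.894989 = 6.684300
φ(d₁) = (1/√(2π))·e^{−d₁²/2} = 0.392655
Γ = φ(d₁) / (S·σ·√T) = 0.026498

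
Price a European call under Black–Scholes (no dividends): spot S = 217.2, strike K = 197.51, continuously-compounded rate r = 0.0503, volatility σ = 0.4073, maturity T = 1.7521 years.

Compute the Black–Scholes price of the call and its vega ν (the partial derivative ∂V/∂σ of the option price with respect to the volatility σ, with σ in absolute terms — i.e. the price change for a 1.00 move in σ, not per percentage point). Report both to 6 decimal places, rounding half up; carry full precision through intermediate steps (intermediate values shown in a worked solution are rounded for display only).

price = 62.820842
ν = 95.265324

σ√T = 0.4073·√1.7521 = 0.539130
d₁ = (ln(S/K) + (r+σ²/2)T) / (σ√T) = (ln(217.2/197.51) + (0.0503+0.4073²/2)·1.7521) / 0.539130 = (0.095029 + 0.233461) / 0.539130 = 0.609297
d₂ = d₁ − σ√T = 0.609297 − 0.539130 = 0.070167
e^{−rT} = e^{−0.0503·1.7521} = 0.915641
N(d₁) = 0.728836,  N(d₂) = 0.527970
Call price V = S·N(d₁) − K·e^{−rT}·N(d₂) = 158.303258 − 95.482415 = 62.820842
φ(d₁) = (1/√(2π))·e^{−d₁²/2} = 0.331357
ν = S·φ(d₁)·√T = 95.265324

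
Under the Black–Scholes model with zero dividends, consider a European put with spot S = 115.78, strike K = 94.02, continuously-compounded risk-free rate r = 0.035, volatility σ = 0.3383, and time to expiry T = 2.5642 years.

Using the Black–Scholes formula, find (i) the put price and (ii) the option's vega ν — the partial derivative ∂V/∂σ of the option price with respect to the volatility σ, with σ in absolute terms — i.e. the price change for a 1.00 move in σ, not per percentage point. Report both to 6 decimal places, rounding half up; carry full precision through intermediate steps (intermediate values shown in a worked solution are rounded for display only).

σ√T = 0.3383·√2.5642 = 0.541724
d₁ = (ln(S/K) + (r+σ²/2)T) / (σ√T) = (ln(115.78/94.02) + (0.035+0.3383²/2)·2.5642) / 0.541724 = (0.208184 + 0.236479) / 0.541724 = 0.820831
d₂ = d₁ − σ√T = 0.820831 − 0.541724 = 0.279107
e^{−rT} = e^{−0.035·2.5642} = 0.914162
N(−d₁) = 0.205871,  N(−d₂) = 0.390081
Put price V = K·e^{−rT}·N(−d₂) − S·N(−d₁) = 33.527316 − 23.835778 = 9.691537
φ(d₁) = (1/√(2π))·e^{−d₁²/2} = 0.284842
ν = S·φ(d₁)·√T = 52.809700

price = 9.691537
ν = 52.809700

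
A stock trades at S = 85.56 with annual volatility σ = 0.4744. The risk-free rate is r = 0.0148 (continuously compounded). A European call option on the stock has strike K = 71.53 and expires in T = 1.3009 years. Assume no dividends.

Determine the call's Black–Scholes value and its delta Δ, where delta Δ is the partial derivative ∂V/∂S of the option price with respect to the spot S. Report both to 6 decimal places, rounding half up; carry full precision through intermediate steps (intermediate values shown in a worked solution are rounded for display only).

price = 25.374229
Δ = 0.737979

σ√T = 0.4744·√1.3009 = 0.541086
d₁ = (ln(S/K) + (r+σ²/2)T) / (σ√T) = (ln(85.56/71.53) + (0.0148+0.4744²/2)·1.3009) / 0.541086 = (0.179101 + 0.165641) / 0.541086 = 0.637128
d₂ = d₁ − σ√T = 0.637128 − 0.541086 = 0.096042
e^{−rT} = e^{−0.0148·1.3009} = 0.980931
N(d₁) = 0.737979,  N(d₂) = 0.538256
Call price V = S·N(d₁) − K·e^{−rT}·N(d₂) = 63.141517 − 37.767288 = 25.374229
Δ = N(d₁) = 0.737979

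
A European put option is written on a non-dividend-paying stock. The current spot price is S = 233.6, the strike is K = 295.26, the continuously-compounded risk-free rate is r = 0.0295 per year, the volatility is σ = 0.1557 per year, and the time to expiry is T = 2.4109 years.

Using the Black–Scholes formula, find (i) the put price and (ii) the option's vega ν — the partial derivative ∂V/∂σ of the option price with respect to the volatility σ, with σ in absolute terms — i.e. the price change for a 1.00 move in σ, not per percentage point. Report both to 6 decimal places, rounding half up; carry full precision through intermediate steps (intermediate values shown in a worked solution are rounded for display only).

price = 50.488084
ν = 124.124665

σ√T = 0.1557·√2.4109 = 0.241757
d₁ = (ln(S/K) + (r+σ²/2)T) / (σ√T) = (ln(233.6/295.26) + (0.0295+0.1557²/2)·2.4109) / 0.241757 = (-0.234246 + 0.100345) / 0.241757 = -0.553869
d₂ = d₁ − σ√T = -0.553869 − 0.241757 = -0.795625
e^{−rT} = e^{−0.0295·2.4109} = 0.931349
N(−d₁) = 0.710166,  N(−d₂) = 0.786875
Put price V = K·e^{−rT}·N(−d₂) − S·N(−d₁) = 216.382792 − 165.894708 = 50.488084
φ(d₁) = (1/√(2π))·e^{−d₁²/2} = 0.342212
ν = S·φ(d₁)·√T = 124.124665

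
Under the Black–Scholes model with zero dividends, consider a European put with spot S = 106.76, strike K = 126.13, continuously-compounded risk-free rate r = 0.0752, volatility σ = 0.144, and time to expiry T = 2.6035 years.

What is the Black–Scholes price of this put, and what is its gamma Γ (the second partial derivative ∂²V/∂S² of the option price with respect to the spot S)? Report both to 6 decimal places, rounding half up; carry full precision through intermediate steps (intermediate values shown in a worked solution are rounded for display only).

σ√T = 0.144·√2.6035 = 0.232349
d₁ = (ln(S/K) + (r+σ²/2)T) / (σ√T) = (ln(106.76/126.13) + (0.0752+0.144²/2)·2.6035) / 0.232349 = (-0.166730 + 0.222776) / 0.232349 = 0.241217
d₂ = d₁ − σ√T = 0.241217 − 0.232349 = 0.008867
e^{−rT} = e^{−0.0752·2.6035} = 0.822190
N(−d₁) = 0.404694,  N(−d₂) = 0.496462
Put price V = K·e^{−rT}·N(−d₂) − S·N(−d₁) = 51.484593 − 43.205092 = 8.279500
φ(d₁) = (1/√(2π))·e^{−d₁²/2} = 0.387503
Γ = φ(d₁) / (S·σ·√T) = 0.015622

price = 8.279500
Γ = 0.015622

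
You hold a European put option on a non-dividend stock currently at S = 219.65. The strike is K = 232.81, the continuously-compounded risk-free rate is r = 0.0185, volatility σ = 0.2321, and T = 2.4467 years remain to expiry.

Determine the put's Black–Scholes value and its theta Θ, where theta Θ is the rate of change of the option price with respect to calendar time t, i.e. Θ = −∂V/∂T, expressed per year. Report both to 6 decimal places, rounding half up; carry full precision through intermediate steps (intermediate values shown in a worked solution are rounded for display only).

price = 33.293544
Θ = -4.020419

σ√T = 0.2321·√2.4467 = 0.363049
d₁ = (ln(S/K) + (r+σ²/2)T) / (σ√T) = (ln(219.65/232.81) + (0.0185+0.2321²/2)·2.4467) / 0.363049 = (-0.058187 + 0.111166) / 0.363049 = 0.145928
d₂ = d₁ − σ√T = 0.145928 − 0.363049 = -0.217121
e^{−rT} = e^{−0.0185·2.4467} = 0.955745
N(−d₁) = 0.441989,  N(−d₂) = 0.585943
Put price V = K·e^{−rT}·N(−d₂) − S·N(−d₁) = 130.376460 − 97.082916 = 33.293544
φ(d₁) = (1/√(2π))·e^{−d₁²/2} = 0.394717
Θ = −S·φ(d₁)·σ/(2√T) + r·K·e^{−rT}·N(−d₂) = −6.432383 + 2.411965 = -4.020419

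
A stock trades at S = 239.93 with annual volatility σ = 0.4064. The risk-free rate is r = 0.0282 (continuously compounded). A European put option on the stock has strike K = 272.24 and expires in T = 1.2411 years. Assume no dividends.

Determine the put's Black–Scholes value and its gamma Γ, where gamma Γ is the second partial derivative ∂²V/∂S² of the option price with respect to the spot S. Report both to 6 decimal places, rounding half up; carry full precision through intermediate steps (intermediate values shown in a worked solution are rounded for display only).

σ√T = 0.4064·√1.2411 = 0.452749
d₁ = (ln(S/K) + (r+σ²/2)T) / (σ√T) = (ln(239.93/272.24) + (0.0282+0.4064²/2)·1.2411) / 0.452749 = (-0.126337 + 0.137490) / 0.452749 = 0.024634
d₂ = d₁ − σ√T = 0.024634 − 0.452749 = -0.428115
e^{−rT} = e^{−0.0282·1.2411} = 0.965606
N(−d₁) = 0.490174,  N(−d₂) = 0.665716
Put price V = K·e^{−rT}·N(−d₂) − S·N(−d₁) = 175.001284 − 117.607352 = 57.393932
φ(d₁) = (1/√(2π))·e^{−d₁²/2} = 0.398821
Γ = φ(d₁) / (S·σ·√T) = 0.003671

price = 57.393932
Γ = 0.003671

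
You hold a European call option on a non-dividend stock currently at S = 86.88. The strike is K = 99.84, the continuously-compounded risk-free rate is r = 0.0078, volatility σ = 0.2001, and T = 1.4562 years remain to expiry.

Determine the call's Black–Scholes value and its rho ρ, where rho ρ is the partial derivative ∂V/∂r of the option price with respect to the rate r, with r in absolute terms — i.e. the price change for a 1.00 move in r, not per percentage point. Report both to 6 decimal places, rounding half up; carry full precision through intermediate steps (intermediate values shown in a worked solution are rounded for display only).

price = 4.211802
ρ = 37.086714

σ√T = 0.2001·√1.4562 = 0.241467
d₁ = (ln(S/K) + (r+σ²/2)T) / (σ√T) = (ln(86.88/99.84) + (0.0078+0.2001²/2)·1.4562) / 0.241467 = (-0.139041 + 0.040511) / 0.241467 = -0.408046
d₂ = d₁ − σ√T = -0.408046 − 0.241467 = -0.649513
e^{−rT} = e^{−0.0078·1.4562} = 0.988706
N(d₁) = 0.341620,  N(d₂) = 0.258004
Call price V = S·N(d₁) − K·e^{−rT}·N(d₂) = 29.679947 − 25.468146 = 4.211802
ρ = K·T·e^{−rT}·N(d₂) = 37.086714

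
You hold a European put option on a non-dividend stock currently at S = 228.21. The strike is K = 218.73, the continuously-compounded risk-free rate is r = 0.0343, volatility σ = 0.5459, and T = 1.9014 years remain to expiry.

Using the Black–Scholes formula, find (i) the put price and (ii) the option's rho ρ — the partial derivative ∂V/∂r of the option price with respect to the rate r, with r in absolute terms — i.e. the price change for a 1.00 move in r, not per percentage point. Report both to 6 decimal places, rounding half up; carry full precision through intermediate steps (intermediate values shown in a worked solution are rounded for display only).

price = 52.504560
ρ = -230.766401

σ√T = 0.5459·√1.9014 = 0.752748
d₁ = (ln(S/K) + (r+σ²/2)T) / (σ√T) = (ln(228.21/218.73) + (0.0343+0.5459²/2)·1.9014) / 0.752748 = (0.042428 + 0.348533) / 0.752748 = 0.519378
d₂ = d₁ − σ√T = 0.519378 − 0.752748 = -0.233370
e^{−rT} = e^{−0.0343·1.9014} = 0.936863
N(−d₁) = 0.301748,  N(−d₂) = 0.592263
Put price V = K·e^{−rT}·N(−d₂) − S·N(−d₁) = 121.366573 − 68.862013 = 52.504560
ρ = −K·T·e^{−rT}·N(−d₂) = -230.766401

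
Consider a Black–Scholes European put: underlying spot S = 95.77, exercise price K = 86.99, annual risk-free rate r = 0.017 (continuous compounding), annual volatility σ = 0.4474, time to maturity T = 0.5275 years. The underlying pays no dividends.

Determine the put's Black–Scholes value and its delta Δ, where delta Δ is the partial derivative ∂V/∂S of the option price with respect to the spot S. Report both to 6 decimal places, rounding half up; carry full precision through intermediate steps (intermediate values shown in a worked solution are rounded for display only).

σ√T = 0.4474·√0.5275 = 0.324943
d₁ = (ln(S/K) + (r+σ²/2)T) / (σ√T) = (ln(95.77/86.99) + (0.017+0.4474²/2)·0.5275) / 0.324943 = (0.096156 + 0.061761) / 0.324943 = 0.485986
d₂ = d₁ − σ√T = 0.485986 − 0.324943 = 0.161043
e^{−rT} = e^{−0.017·0.5275} = 0.991073
N(−d₁) = 0.313489,  N(−d₂) = 0.436030
Put price V = K·e^{−rT}·N(−d₂) − S·N(−d₁) = 37.591607 − 30.022794 = 7.568813
Δ = −N(−d₁) = -0.313489

price = 7.568813
Δ = -0.313489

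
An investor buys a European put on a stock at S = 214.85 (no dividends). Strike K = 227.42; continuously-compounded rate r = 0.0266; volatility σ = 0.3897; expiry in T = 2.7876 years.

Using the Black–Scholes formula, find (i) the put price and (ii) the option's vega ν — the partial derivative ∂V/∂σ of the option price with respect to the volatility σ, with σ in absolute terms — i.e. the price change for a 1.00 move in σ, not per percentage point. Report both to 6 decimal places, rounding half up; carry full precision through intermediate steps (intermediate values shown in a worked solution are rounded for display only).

price = 52.507667
ν = 134.514947

σ√T = 0.3897·√2.7876 = 0.650647
d₁ = (ln(S/K) + (r+σ²/2)T) / (σ√T) = (ln(214.85/227.42) + (0.0266+0.3897²/2)·2.7876) / 0.650647 = (-0.056858 + 0.285821) / 0.650647 = 0.351900
d₂ = d₁ − σ√T = 0.351900 − 0.650647 = -0.298747
e^{−rT} = e^{−0.0266·2.7876} = 0.928532
N(−d₁) = 0.362457,  N(−d₂) = 0.617434
Put price V = K·e^{−rT}·N(−d₂) − S·N(−d₁) = 130.381485 − 77.873818 = 52.507667
φ(d₁) = (1/√(2π))·e^{−d₁²/2} = 0.374990
ν = S·φ(d₁)·√T = 134.514947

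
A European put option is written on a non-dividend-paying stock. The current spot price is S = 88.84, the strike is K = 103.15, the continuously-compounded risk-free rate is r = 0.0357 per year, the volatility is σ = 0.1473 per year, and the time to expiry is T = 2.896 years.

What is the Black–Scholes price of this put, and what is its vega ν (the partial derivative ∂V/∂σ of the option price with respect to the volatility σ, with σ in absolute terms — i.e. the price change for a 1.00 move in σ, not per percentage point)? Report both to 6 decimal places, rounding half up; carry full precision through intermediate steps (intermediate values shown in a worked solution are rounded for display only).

price = 11.309797
ν = 60.212555

σ√T = 0.1473·√2.896 = 0.250670
d₁ = (ln(S/K) + (r+σ²/2)T) / (σ√T) = (ln(88.84/103.15) + (0.0357+0.1473²/2)·2.896) / 0.250670 = (-0.149347 + 0.134805) / 0.250670 = -0.058014
d₂ = d₁ − σ√T = -0.058014 − 0.250670 = -0.308684
e^{−rT} = e^{−0.0357·2.896} = 0.901778
N(−d₁) = 0.523131,  N(−d₂) = 0.621219
Put price V = K·e^{−rT}·N(−d₂) − S·N(−d₁) = 57.784779 − 46.474982 = 11.309797
φ(d₁) = (1/√(2π))·e^{−d₁²/2} = 0.398271
ν = S·φ(d₁)·√T = 60.212555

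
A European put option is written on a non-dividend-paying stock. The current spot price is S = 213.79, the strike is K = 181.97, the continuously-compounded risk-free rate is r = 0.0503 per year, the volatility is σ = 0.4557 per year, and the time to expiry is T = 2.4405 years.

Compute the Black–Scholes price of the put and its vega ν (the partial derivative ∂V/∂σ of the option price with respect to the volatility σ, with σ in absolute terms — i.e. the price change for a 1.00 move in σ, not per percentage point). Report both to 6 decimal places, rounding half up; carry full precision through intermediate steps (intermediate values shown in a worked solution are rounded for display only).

price = 29.578289
ν = 100.216144

σ√T = 0.4557·√2.4405 = 0.711899
d₁ = (ln(S/K) + (r+σ²/2)T) / (σ√T) = (ln(213.79/181.97) + (0.0503+0.4557²/2)·2.4405) / 0.711899 = (0.161152 + 0.376157) / 0.711899 = 0.754755
d₂ = d₁ − σ√T = 0.754755 − 0.711899 = 0.042856
e^{−rT} = e^{−0.0503·2.4405} = 0.884478
N(−d₁) = 0.225198,  N(−d₂) = 0.482908
Put price V = K·e^{−rT}·N(−d₂) − S·N(−d₁) = 77.723342 − 48.145054 = 29.578289
φ(d₁) = (1/√(2π))·e^{−d₁²/2} = 0.300062
ν = S·φ(d₁)·√T = 100.216144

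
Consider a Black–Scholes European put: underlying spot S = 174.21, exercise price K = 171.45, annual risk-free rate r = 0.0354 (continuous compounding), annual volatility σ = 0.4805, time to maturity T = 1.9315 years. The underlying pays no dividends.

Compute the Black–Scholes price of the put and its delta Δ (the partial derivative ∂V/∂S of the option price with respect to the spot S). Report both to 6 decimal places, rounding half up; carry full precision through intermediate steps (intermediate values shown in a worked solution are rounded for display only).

price = 37.010184
Δ = -0.322686

σ√T = 0.4805·√1.9315 = 0.667791
d₁ = (ln(S/K) + (r+σ²/2)T) / (σ√T) = (ln(174.21/171.45) + (0.0354+0.4805²/2)·1.9315) / 0.667791 = (0.015970 + 0.291348) / 0.667791 = 0.460200
d₂ = d₁ − σ√T = 0.460200 − 0.667791 = -0.207591
e^{−rT} = e^{−0.0354·1.9315} = 0.933910
N(−d₁) = 0.322686,  N(−d₂) = 0.582226
Put price V = K·e^{−rT}·N(−d₂) − S·N(−d₁) = 93.225376 − 56.215192 = 37.010184
Δ = −N(−d₁) = -0.322686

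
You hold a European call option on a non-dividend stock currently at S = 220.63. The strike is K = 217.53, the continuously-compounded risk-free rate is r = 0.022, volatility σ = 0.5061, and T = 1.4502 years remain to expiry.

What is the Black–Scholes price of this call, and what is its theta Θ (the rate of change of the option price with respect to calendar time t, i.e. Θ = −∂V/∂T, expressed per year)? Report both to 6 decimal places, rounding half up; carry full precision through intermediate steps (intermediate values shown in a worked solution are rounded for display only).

price = 56.744925
Θ = -19.102858

σ√T = 0.5061·√1.4502 = 0.609467
d₁ = (ln(S/K) + (r+σ²/2)T) / (σ√T) = (ln(220.63/217.53) + (0.022+0.5061²/2)·1.4502) / 0.609467 = (0.014150 + 0.217629) / 0.609467 = 0.380299
d₂ = d₁ − σ√T = 0.380299 − 0.609467 = -0.229168
e^{−rT} = e^{−0.022·1.4502} = 0.968599
N(d₁) = 0.648138,  N(d₂) = 0.409369
Call price V = S·N(d₁) − K·e^{−rT}·N(d₂) = 142.998754 − 86.253829 = 56.744925
φ(d₁) = (1/√(2π))·e^{−d₁²/2} = 0.371112
Θ = −S·φ(d₁)·σ/(2√T) − r·K·e^{−rT}·N(d₂) = −17.205273 − 1.897584 = -19.102858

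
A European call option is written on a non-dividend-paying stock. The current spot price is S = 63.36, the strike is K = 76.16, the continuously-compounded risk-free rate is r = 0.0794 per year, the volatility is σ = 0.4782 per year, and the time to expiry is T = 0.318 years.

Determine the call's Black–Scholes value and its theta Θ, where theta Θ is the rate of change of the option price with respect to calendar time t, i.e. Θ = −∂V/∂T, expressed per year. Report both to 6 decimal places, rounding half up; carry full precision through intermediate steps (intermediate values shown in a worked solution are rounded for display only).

σ√T = 0.4782·√0.318 = 0.269664
d₁ = (ln(S/K) + (r+σ²/2)T) / (σ√T) = (ln(63.36/76.16) + (0.0794+0.4782²/2)·0.318) / 0.269664 = (-0.184004 + 0.061609) / 0.269664 = -0.453880
d₂ = d₁ − σ√T = -0.453880 − 0.269664 = -0.723544
e^{−rT} = e^{−0.0794·0.318} = 0.975067
N(d₁) = 0.324958,  N(d₂) = 0.234673
Call price V = S·N(d₁) − K·e^{−rT}·N(d₂) = 20.589319 − 17.427067 = 3.162252
φ(d₁) = (1/√(2π))·e^{−d₁²/2} = 0.359895
Θ = −S·φ(d₁)·σ/(2√T) − r·K·e^{−rT}·N(d₂) = −9.668463 − 1.383709 = -11.052172

price = 3.162252
Θ = -11.052172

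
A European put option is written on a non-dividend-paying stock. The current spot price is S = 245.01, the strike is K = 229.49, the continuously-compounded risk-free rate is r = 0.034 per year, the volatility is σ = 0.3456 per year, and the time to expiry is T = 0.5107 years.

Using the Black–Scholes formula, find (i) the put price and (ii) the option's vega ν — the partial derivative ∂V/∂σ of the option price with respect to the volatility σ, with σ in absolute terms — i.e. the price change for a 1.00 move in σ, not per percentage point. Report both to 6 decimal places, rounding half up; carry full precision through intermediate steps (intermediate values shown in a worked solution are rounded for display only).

σ√T = 0.3456·√0.5107 = 0.246977
d₁ = (ln(S/K) + (r+σ²/2)T) / (σ√T) = (ln(245.01/229.49) + (0.034+0.3456²/2)·0.5107) / 0.246977 = (0.065440 + 0.047863) / 0.246977 = 0.458756
d₂ = d₁ − σ√T = 0.458756 − 0.246977 = 0.211779
e^{−rT} = e^{−0.034·0.5107} = 0.982786
N(−d₁) = 0.323205,  N(−d₂) = 0.416140
Put price V = K·e^{−rT}·N(−d₂) − S·N(−d₁) = 93.855989 − 79.188386 = 14.667603
φ(d₁) = (1/√(2π))·e^{−d₁²/2} = 0.359095
ν = S·φ(d₁)·√T = 62.874804

price = 14.667603
ν = 62.874804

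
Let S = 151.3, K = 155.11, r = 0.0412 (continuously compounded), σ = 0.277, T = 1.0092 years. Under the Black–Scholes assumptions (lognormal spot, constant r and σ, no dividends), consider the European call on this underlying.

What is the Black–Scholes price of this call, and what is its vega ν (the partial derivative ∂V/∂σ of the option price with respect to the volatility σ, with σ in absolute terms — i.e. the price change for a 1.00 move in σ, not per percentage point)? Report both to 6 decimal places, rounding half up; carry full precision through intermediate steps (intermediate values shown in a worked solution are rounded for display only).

σ√T = 0.277·√1.0092 = 0.278271
d₁ = (ln(S/K) + (r+σ²/2)T) / (σ√T) = (ln(151.3/155.11) + (0.0412+0.277²/2)·1.0092) / 0.278271 = (-0.024870 + 0.080296) / 0.278271 = 0.199182
d₂ = d₁ − σ√T = 0.199182 − 0.278271 = -0.079089
e^{−rT} = e^{−0.0412·1.0092} = 0.959274
N(d₁) = 0.578940,  N(d₂) = 0.468481
Call price V = S·N(d₁) − K·e^{−rT}·N(d₂) = 87.593581 − 69.706612 = 17.886969
φ(d₁) = (1/√(2π))·e^{−d₁²/2} = 0.391107
ν = S·φ(d₁)·√T = 59.446002

price = 17.886969
ν = 59.446002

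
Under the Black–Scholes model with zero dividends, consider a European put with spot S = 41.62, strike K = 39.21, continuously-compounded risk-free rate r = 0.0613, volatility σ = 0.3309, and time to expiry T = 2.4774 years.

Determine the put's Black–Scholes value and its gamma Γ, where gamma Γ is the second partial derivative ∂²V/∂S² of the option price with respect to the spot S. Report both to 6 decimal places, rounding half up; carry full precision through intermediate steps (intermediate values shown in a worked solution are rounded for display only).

σ√T = 0.3309·√2.4774 = 0.520829
d₁ = (ln(S/K) + (r+σ²/2)T) / (σ√T) = (ln(41.62/39.21) + (0.0613+0.3309²/2)·2.4774) / 0.520829 = (0.059649 + 0.287496) / 0.520829 = 0.666524
d₂ = d₁ − σ√T = 0.666524 − 0.520829 = 0.145696
e^{−rT} = e^{−0.0613·2.4774} = 0.859105
N(−d₁) = 0.252538,  N(−d₂) = 0.442081
Put price V = K·e^{−rT}·N(−d₂) − S·N(−d₁) = 14.891711 − 10.510634 = 4.381077
φ(d₁) = (1/√(2π))·e^{−d₁²/2} = 0.319478
Γ = φ(d₁) / (S·σ·√T) = 0.014738

price = 4.381077
Γ = 0.014738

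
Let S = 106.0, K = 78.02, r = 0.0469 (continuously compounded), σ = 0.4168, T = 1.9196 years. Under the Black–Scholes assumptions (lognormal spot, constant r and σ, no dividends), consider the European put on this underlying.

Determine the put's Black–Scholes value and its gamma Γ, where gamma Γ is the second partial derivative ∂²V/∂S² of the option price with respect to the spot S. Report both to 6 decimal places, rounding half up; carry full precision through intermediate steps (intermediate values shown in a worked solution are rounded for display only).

σ√T = 0.4168·√1.9196 = 0.577475
d₁ = (ln(S/K) + (r+σ²/2)T) / (σ√T) = (ln(106.0/78.02) + (0.0469+0.4168²/2)·1.9196) / 0.577475 = (0.306474 + 0.256768) / 0.577475 = 0.975353
d₂ = d₁ − σ√T = 0.975353 − 0.577475 = 0.397878
e^{−rT} = e^{−0.0469·1.9196} = 0.913904
N(−d₁) = 0.164693,  N(−d₂) = 0.345360
Put price V = K·e^{−rT}·N(−d₂) − S·N(−d₁) = 24.625149 − 17.457420 = 7.167729
φ(d₁) = (1/√(2π))·e^{−d₁²/2} = 0.247933
Γ = φ(d₁) / (S·σ·√T) = 0.004050

price = 7.167729
Γ = 0.004050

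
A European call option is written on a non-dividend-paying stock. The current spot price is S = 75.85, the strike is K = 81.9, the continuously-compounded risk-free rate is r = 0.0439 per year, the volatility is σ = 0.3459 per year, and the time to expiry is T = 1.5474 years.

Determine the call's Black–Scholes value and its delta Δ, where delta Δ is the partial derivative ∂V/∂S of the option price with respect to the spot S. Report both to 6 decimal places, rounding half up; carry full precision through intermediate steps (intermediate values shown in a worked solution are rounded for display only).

price = 12.644684
Δ = 0.577172

σ√T = 0.3459·√1.5474 = 0.430281
d₁ = (ln(S/K) + (r+σ²/2)T) / (σ√T) = (ln(75.85/81.9) + (0.0439+0.3459²/2)·1.5474) / 0.430281 = (-0.076741 + 0.160502) / 0.430281 = 0.194664
d₂ = d₁ − σ√T = 0.194664 − 0.430281 = -0.235616
e^{−rT} = e^{−0.0439·1.5474} = 0.934325
N(d₁) = 0.577172,  N(d₂) = 0.406865
Call price V = S·N(d₁) − K·e^{−rT}·N(d₂) = 43.778507 − 31.133823 = 12.644684
Δ = N(d₁) = 0.577172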